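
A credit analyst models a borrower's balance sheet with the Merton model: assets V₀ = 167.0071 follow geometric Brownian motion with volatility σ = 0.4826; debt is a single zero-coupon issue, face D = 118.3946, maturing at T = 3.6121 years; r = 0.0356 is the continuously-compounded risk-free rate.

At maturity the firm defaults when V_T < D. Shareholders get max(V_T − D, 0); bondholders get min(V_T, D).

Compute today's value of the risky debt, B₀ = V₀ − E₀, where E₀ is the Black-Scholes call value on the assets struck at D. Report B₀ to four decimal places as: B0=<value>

d₁ = [ln(V₀/D) + (r + σ²/2)T] / (σ√T)
   = [ln(167.0071/118.3946) + (0.0356 + 0.5·0.4826²)·3.6121] / (0.4826·√3.6121)
   = [0.344013 + 0.549225] / 0.917207 = 0.973868
d₂ = d₁ − σ√T = 0.973868 − 0.917207 = 0.056661
N(d₁) = 0.834939,  N(d₂) = 0.522592,  e^(−rT) = 0.879334
E₀ = V₀·N(d₁) − D·e^(−rT)·N(d₂)
   = 167.0071·0.834939 − 118.3946·0.879334·0.522592 = 85.034480
B₀ = V₀ − E₀ = 167.0071 − 85.034480 = 81.972620

B0=81.9726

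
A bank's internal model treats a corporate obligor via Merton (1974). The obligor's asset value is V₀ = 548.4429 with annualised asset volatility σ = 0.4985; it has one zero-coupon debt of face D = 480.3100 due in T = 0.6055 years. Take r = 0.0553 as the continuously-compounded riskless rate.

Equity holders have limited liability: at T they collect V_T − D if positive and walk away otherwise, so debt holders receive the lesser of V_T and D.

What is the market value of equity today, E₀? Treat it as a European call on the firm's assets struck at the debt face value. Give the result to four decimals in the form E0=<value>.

d₁ = [ln(V₀/D) + (r + σ²/2)T] / (σ√T)
   = [ln(548.4429/480.3100) + (0.0553 + 0.5·0.4985²)·0.6055] / (0.4985·√0.6055)
   = [0.132651 + 0.108718] / 0.387902 = 0.622244
d₂ = d₁ − σ√T = 0.622244 − 0.387902 = 0.234341
N(d₁) = 0.733109,  N(d₂) = 0.592640,  e^(−rT) = 0.967070
E₀ = V₀·N(d₁) − D·e^(−rT)·N(d₂)
   = 548.4429·0.733109 − 480.3100·0.967070·0.592640 = 126.791063

E0=126.7911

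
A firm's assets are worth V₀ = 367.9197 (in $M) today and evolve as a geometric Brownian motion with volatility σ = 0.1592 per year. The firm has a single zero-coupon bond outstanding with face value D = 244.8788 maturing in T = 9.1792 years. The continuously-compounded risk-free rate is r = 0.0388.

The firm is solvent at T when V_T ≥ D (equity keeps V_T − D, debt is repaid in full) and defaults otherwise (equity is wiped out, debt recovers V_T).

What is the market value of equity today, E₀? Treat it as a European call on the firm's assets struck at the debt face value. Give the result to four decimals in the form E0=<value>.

d₁ = [ln(V₀/D) + (r + σ²/2)T] / (σ√T)
   = [ln(367.9197/244.8788) + (0.0388 + 0.5·0.1592²)·9.1792] / (0.1592·√9.1792)
   = [0.407101 + 0.472475] / 0.482331 = 1.823593
d₂ = d₁ − σ√T = 1.823593 − 0.482331 = 1.341262
N(d₁) = 0.965893,  N(d₂) = 0.910082,  e^(−rT) = 0.700365
E₀ = V₀·N(d₁) − D·e^(−rT)·N(d₂)
   = 367.9197·0.965893 − 244.8788·0.700365·0.910082 = 199.287786

E0=199.2878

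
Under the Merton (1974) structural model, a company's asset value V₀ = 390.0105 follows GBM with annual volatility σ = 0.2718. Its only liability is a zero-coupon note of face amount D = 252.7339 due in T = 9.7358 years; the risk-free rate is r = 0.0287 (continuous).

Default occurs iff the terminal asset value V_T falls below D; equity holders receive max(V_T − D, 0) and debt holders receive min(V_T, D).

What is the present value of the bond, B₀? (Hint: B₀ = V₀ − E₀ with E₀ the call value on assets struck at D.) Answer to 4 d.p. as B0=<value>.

B0=166.5995

d₁ = [ln(V₀/D) + (r + σ²/2)T] / (σ√T)
   = [ln(390.0105/252.7339) + (0.0287 + 0.5·0.2718²)·9.7358] / (0.2718·√9.7358)
   = [0.433837 + 0.639035] / 0.848077 = 1.265064
d₂ = d₁ − σ√T = 1.265064 − 0.848077 = 0.416987
N(d₁) = 0.897076,  N(d₂) = 0.661656,  e^(−rT) = 0.756224
E₀ = V₀·N(d₁) − D·e^(−rT)·N(d₂)
   = 390.0105·0.897076 − 252.7339·0.756224·0.661656 = 223.410979
B₀ = V₀ − E₀ = 390.0105 − 223.410979 = 166.599521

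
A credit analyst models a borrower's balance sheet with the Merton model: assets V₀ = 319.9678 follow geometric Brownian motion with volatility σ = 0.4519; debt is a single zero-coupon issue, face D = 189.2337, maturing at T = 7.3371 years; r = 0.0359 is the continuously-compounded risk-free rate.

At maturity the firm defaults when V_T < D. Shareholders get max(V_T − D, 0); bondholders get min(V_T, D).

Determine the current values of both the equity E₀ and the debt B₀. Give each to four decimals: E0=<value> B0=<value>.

E0=211.9536 B0=108.0142

d₁ = [ln(V₀/D) + (r + σ²/2)T] / (σ√T)
   = [ln(319.9678/189.2337) + (0.0359 + 0.5·0.4519²)·7.3371] / (0.4519·√7.3371)
   = [0.525238 + 1.012570] / 1.224065 = 1.256312
d₂ = d₁ − σ√T = 1.256312 − 1.224065 = 0.032246
N(d₁) = 0.895498,  N(d₂) = 0.512862,  e^(−rT) = 0.768433
E₀ = V₀·N(d₁) − D·e^(−rT)·N(d₂)
   = 319.9678·0.895498 − 189.2337·0.768433·0.512862 = 211.953633
B₀ = V₀ − E₀ = 319.9678 − 211.953633 = 108.014167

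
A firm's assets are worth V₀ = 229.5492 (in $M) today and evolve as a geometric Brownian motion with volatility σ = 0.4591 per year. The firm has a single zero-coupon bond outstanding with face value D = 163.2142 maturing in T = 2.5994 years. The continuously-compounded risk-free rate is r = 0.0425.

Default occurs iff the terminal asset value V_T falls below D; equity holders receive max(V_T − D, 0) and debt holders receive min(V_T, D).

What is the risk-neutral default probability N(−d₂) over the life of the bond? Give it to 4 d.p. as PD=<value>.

d₁ = [ln(V₀/D) + (r + σ²/2)T] / (σ√T)
   = [ln(229.5492/163.2142) + (0.0425 + 0.5·0.4591²)·2.5994] / (0.4591·√2.5994)
   = [0.341054 + 0.384416] / 0.740191 = 0.980112
d₂ = d₁ − σ√T = 0.980112 − 0.740191 = 0.239921
risk-neutral PD = N(−d₂) = N(-0.239921) = 0.405196

PD=0.4052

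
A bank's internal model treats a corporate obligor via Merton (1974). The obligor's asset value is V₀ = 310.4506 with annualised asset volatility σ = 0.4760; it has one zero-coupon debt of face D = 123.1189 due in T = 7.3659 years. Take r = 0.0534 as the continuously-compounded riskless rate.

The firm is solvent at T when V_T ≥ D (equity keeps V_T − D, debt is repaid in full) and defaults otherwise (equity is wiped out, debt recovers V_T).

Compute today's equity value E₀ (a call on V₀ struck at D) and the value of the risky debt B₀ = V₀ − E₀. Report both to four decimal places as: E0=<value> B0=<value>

E0=241.9363 B0=68.5143

d₁ = [ln(V₀/D) + (r + σ²/2)T] / (σ√T)
   = [ln(310.4506/123.1189) + (0.0534 + 0.5·0.4760²)·7.3659] / (0.4760·√7.3659)
   = [0.924874 + 1.227807] / 1.291873 = 1.666326
d₂ = d₁ − σ√T = 1.666326 − 1.291873 = 0.374453
N(d₁) = 0.952176,  N(d₂) = 0.645966,  e^(−rT) = 0.674800
E₀ = V₀·N(d₁) − D·e^(−rT)·N(d₂)
   = 310.4506·0.952176 − 123.1189·0.674800·0.645966 = 241.936251
B₀ = V₀ − E₀ = 310.4506 − 241.936251 = 68.514349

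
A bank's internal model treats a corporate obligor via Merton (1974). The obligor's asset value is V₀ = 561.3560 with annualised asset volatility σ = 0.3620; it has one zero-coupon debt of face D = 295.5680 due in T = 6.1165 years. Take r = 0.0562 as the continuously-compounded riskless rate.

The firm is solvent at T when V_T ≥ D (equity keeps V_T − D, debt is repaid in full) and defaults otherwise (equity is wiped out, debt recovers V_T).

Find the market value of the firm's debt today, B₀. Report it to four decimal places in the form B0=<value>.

d₁ = [ln(V₀/D) + (r + σ²/2)T] / (σ√T)
   = [ln(561.3560/295.5680) + (0.0562 + 0.5·0.3620²)·6.1165] / (0.3620·√6.1165)
   = [0.641456 + 0.744513] / 0.895282 = 1.548080
d₂ = d₁ − σ√T = 1.548080 − 0.895282 = 0.652798
N(d₁) = 0.939199,  N(d₂) = 0.743057,  e^(−rT) = 0.709108
E₀ = V₀·N(d₁) − D·e^(−rT)·N(d₂)
   = 561.3560·0.939199 − 295.5680·0.709108·0.743057 = 371.487720
B₀ = V₀ − E₀ = 561.3560 − 371.487720 = 189.868280

B0=189.8683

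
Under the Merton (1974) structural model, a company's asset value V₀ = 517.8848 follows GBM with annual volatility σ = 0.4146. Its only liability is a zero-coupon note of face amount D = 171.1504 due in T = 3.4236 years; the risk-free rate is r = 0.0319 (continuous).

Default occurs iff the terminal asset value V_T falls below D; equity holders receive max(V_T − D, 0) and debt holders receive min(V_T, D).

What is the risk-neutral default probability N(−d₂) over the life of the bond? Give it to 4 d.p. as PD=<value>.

PD=0.1147

d₁ = [ln(V₀/D) + (r + σ²/2)T] / (σ√T)
   = [ln(517.8848/171.1504) + (0.0319 + 0.5·0.4146²)·3.4236] / (0.4146·√3.4236)
   = [1.107210 + 0.403460] / 0.767133 = 1.969240
d₂ = d₁ − σ√T = 1.969240 − 0.767133 = 1.202107
risk-neutral PD = N(−d₂) = N(-1.202107) = 0.114661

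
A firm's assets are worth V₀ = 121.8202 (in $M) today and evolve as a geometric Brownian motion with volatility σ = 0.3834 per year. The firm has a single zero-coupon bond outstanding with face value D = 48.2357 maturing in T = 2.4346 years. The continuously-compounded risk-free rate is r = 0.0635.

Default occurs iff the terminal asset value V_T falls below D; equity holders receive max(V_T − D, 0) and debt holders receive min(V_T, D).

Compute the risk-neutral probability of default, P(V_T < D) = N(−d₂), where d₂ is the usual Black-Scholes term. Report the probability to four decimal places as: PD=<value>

PD=0.0658

d₁ = [ln(V₀/D) + (r + σ²/2)T] / (σ√T)
   = [ln(121.8202/48.2357) + (0.0635 + 0.5·0.3834²)·2.4346] / (0.3834·√2.4346)
   = [0.926447 + 0.333535] / 0.598227 = 2.106194
d₂ = d₁ − σ√T = 2.106194 − 0.598227 = 1.507967
risk-neutral PD = N(−d₂) = N(-1.507967) = 0.065782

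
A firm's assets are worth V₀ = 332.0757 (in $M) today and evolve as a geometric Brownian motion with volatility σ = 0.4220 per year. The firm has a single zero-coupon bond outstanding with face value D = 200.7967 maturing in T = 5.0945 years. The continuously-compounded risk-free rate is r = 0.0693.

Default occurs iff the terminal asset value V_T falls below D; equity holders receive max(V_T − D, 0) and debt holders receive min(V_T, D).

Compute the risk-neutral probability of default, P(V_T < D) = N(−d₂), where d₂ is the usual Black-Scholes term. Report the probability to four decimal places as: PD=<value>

d₁ = [ln(V₀/D) + (r + σ²/2)T] / (σ√T)
   = [ln(332.0757/200.7967) + (0.0693 + 0.5·0.4220²)·5.0945] / (0.4220·√5.0945)
   = [0.503070 + 0.806673] / 0.952496 = 1.375064
d₂ = d₁ − σ√T = 1.375064 − 0.952496 = 0.422568
risk-neutral PD = N(−d₂) = N(-0.422568) = 0.336305

PD=0.3363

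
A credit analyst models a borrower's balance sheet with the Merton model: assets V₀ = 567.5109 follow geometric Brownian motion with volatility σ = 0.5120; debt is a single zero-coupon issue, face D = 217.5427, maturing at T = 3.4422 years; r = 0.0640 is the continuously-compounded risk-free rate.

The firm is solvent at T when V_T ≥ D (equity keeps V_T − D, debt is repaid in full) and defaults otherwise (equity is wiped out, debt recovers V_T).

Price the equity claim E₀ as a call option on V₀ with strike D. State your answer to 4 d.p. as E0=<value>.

d₁ = [ln(V₀/D) + (r + σ²/2)T] / (σ√T)
   = [ln(567.5109/217.5427) + (0.0640 + 0.5·0.5120²)·3.4422] / (0.5120·√3.4422)
   = [0.958865 + 0.671477] / 0.949922 = 1.716290
d₂ = d₁ − σ√T = 1.716290 − 0.949922 = 0.766368
N(d₁) = 0.956945,  N(d₂) = 0.778271,  e^(−rT) = 0.802277
E₀ = V₀·N(d₁) − D·e^(−rT)·N(d₂)
   = 567.5109·0.956945 − 217.5427·0.802277·0.778271 = 407.245634

E0=407.2456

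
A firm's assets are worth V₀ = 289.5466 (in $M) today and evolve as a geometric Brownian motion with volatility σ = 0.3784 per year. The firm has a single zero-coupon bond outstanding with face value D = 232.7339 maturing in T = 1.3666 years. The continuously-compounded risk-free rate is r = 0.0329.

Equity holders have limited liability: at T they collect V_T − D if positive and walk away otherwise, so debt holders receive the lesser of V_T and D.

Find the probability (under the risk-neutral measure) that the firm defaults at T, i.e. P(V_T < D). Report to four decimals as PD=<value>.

d₁ = [ln(V₀/D) + (r + σ²/2)T] / (σ√T)
   = [ln(289.5466/232.7339) + (0.0329 + 0.5·0.3784²)·1.3666] / (0.3784·√1.3666)
   = [0.218421 + 0.142801] / 0.442356 = 0.816585
d₂ = d₁ − σ√T = 0.816585 − 0.442356 = 0.374229
risk-neutral PD = N(−d₂) = N(-0.374229) = 0.354117

PD=0.3541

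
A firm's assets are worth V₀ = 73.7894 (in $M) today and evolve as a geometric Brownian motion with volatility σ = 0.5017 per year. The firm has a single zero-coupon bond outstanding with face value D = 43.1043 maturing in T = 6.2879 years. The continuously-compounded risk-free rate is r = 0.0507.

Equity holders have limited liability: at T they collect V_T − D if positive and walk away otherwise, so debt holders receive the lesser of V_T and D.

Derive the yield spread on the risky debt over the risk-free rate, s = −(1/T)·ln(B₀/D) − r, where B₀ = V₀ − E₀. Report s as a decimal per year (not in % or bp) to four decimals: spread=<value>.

spread=0.0469

d₁ = [ln(V₀/D) + (r + σ²/2)T] / (σ√T)
   = [ln(73.7894/43.1043) + (0.0507 + 0.5·0.5017²)·6.2879] / (0.5017·√6.2879)
   = [0.537592 + 1.110138] / 1.258047 = 1.309752
d₂ = d₁ − σ√T = 1.309752 − 1.258047 = 0.051705
N(d₁) = 0.904860,  N(d₂) = 0.520618,  e^(−rT) = 0.727023
E₀ = V₀·N(d₁) − D·e^(−rT)·N(d₂)
   = 73.7894·0.904860 − 43.1043·0.727023·0.520618 = 50.454041
B₀ = V₀ − E₀ = 73.7894 − 50.454041 = 23.335359
spread = −(1/T)·ln(B₀/D) − r = −(1/6.2879)·ln(23.335359/43.1043) − 0.0507 = 0.04689268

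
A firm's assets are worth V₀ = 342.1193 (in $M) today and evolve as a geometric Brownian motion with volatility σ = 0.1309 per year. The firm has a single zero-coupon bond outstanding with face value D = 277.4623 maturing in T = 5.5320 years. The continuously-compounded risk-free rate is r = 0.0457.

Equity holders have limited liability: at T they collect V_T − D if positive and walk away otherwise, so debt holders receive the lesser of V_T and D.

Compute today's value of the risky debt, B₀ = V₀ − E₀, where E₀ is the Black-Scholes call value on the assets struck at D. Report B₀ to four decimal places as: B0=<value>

B0=213.0604

d₁ = [ln(V₀/D) + (r + σ²/2)T] / (σ√T)
   = [ln(342.1193/277.4623) + (0.0457 + 0.5·0.1309²)·5.5320] / (0.1309·√5.5320)
   = [0.209474 + 0.300207] / 0.307879 = 1.655459
d₂ = d₁ − σ√T = 1.655459 − 0.307879 = 1.347579
N(d₁) = 0.951084,  N(d₂) = 0.911103,  e^(−rT) = 0.776614
E₀ = V₀·N(d₁) − D·e^(−rT)·N(d₂)
   = 342.1193·0.951084 − 277.4623·0.776614·0.911103 = 129.058882
B₀ = V₀ − E₀ = 342.1193 − 129.058882 = 213.060418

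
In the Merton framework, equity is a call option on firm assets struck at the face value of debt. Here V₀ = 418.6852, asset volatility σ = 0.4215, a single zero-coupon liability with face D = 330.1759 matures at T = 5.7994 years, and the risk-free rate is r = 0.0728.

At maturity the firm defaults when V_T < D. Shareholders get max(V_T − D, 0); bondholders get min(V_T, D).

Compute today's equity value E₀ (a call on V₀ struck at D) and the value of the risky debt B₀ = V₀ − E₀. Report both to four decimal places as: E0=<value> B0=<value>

E0=246.4710 B0=172.2142

d₁ = [ln(V₀/D) + (r + σ²/2)T] / (σ√T)
   = [ln(418.6852/330.1759) + (0.0728 + 0.5·0.4215²)·5.7994] / (0.4215·√5.7994)
   = [0.237494 + 0.937364] / 1.015054 = 1.157433
d₂ = d₁ − σ√T = 1.157433 − 1.015054 = 0.142380
N(d₁) = 0.876452,  N(d₂) = 0.556610,  e^(−rT) = 0.655605
E₀ = V₀·N(d₁) − D·e^(−rT)·N(d₂)
   = 418.6852·0.876452 − 330.1759·0.655605·0.556610 = 246.471023
B₀ = V₀ − E₀ = 418.6852 − 246.471023 = 172.214177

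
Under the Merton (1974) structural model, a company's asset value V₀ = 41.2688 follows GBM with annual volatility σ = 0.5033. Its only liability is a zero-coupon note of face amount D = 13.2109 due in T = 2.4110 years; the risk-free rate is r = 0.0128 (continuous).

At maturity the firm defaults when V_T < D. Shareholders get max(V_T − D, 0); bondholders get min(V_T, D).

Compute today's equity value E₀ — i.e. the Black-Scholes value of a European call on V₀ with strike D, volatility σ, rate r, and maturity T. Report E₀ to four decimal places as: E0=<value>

E0=28.9611

d₁ = [ln(V₀/D) + (r + σ²/2)T] / (σ√T)
   = [ln(41.2688/13.2109) + (0.0128 + 0.5·0.5033²)·2.4110] / (0.5033·√2.4110)
   = [1.139065 + 0.336227] / 0.781494 = 1.887784
d₂ = d₁ − σ√T = 1.887784 − 0.781494 = 1.106290
N(d₁) = 0.970473,  N(d₂) = 0.865700,  e^(−rT) = 0.969611
E₀ = V₀·N(d₁) − D·e^(−rT)·N(d₂)
   = 41.2688·0.970473 − 13.2109·0.969611·0.865700 = 28.961121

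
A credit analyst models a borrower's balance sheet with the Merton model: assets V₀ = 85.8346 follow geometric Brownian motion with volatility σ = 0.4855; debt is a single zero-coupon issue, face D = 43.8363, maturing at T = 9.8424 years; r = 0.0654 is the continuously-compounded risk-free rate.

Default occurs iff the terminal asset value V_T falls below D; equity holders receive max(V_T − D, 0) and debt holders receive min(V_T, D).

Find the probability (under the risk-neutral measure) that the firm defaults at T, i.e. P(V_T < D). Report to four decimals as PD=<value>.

d₁ = [ln(V₀/D) + (r + σ²/2)T] / (σ√T)
   = [ln(85.8346/43.8363) + (0.0654 + 0.5·0.4855²)·9.8424] / (0.4855·√9.8424)
   = [0.671960 + 1.803670] / 1.523140 = 1.625347
d₂ = d₁ − σ√T = 1.625347 − 1.523140 = 0.102207
risk-neutral PD = N(−d₂) = N(-0.102207) = 0.459296

PD=0.4593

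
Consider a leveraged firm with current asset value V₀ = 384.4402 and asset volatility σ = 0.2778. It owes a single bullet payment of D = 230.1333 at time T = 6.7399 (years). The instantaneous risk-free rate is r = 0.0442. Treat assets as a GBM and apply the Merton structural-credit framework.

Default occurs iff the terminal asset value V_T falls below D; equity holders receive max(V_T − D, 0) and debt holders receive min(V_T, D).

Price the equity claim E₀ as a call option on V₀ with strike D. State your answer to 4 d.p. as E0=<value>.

E0=225.1689

d₁ = [ln(V₀/D) + (r + σ²/2)T] / (σ√T)
   = [ln(384.4402/230.1333) + (0.0442 + 0.5·0.2778²)·6.7399] / (0.2778·√6.7399)
   = [0.513130 + 0.557972] / 0.721205 = 1.485155
d₂ = d₁ − σ√T = 1.485155 − 0.721205 = 0.763950
N(d₁) = 0.931249,  N(d₂) = 0.777551,  e^(−rT) = 0.742373
E₀ = V₀·N(d₁) − D·e^(−rT)·N(d₂)
   = 384.4402·0.931249 − 230.1333·0.742373·0.777551 = 225.168852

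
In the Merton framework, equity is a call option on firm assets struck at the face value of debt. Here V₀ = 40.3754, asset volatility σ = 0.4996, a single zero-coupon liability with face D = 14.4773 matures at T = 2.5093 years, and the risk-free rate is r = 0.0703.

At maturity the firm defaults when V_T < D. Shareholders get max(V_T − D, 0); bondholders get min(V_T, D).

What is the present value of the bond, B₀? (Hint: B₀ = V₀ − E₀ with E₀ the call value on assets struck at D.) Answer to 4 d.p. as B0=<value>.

d₁ = [ln(V₀/D) + (r + σ²/2)T] / (σ√T)
   = [ln(40.3754/14.4773) + (0.0703 + 0.5·0.4996²)·2.5093] / (0.4996·√2.5093)
   = [1.025639 + 0.489565] / 0.791405 = 1.914574
d₂ = d₁ − σ√T = 1.914574 − 0.791405 = 1.123169
N(d₁) = 0.972227,  N(d₂) = 0.869317,  e^(−rT) = 0.838279
E₀ = V₀·N(d₁) − D·e^(−rT)·N(d₂)
   = 40.3754·0.972227 − 14.4773·0.838279·0.869317 = 28.703984
B₀ = V₀ − E₀ = 40.3754 − 28.703984 = 11.671416

B0=11.6714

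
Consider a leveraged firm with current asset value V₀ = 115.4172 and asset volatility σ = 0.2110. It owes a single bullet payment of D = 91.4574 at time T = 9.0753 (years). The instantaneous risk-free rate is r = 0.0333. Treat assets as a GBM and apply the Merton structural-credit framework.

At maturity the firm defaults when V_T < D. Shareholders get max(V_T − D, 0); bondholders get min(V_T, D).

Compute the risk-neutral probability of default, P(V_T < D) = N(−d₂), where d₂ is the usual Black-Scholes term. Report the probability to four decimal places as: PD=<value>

d₁ = [ln(V₀/D) + (r + σ²/2)T] / (σ√T)
   = [ln(115.4172/91.4574) + (0.0333 + 0.5·0.2110²)·9.0753] / (0.2110·√9.0753)
   = [0.232680 + 0.504228] / 0.635643 = 1.159312
d₂ = d₁ − σ√T = 1.159312 − 0.635643 = 0.523670
risk-neutral PD = N(−d₂) = N(-0.523670) = 0.300254

PD=0.3003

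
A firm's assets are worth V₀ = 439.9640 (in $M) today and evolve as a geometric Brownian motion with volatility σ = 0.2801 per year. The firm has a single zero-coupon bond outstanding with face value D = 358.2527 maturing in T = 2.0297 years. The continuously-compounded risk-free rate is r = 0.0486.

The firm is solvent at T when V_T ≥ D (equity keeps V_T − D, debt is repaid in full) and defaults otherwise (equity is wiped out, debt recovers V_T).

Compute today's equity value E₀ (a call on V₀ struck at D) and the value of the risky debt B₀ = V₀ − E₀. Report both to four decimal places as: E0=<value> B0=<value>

E0=134.5130 B0=305.4510

d₁ = [ln(V₀/D) + (r + σ²/2)T] / (σ√T)
   = [ln(439.9640/358.2527) + (0.0486 + 0.5·0.2801²)·2.0297] / (0.2801·√2.0297)
   = [0.205454 + 0.178265] / 0.399052 = 0.961577
d₂ = d₁ − σ√T = 0.961577 − 0.399052 = 0.562525
N(d₁) = 0.831869,  N(d₂) = 0.713121,  e^(−rT) = 0.906066
E₀ = V₀·N(d₁) − D·e^(−rT)·N(d₂)
   = 439.9640·0.831869 − 358.2527·0.906066·0.713121 = 134.512968
B₀ = V₀ − E₀ = 439.9640 − 134.512968 = 305.451032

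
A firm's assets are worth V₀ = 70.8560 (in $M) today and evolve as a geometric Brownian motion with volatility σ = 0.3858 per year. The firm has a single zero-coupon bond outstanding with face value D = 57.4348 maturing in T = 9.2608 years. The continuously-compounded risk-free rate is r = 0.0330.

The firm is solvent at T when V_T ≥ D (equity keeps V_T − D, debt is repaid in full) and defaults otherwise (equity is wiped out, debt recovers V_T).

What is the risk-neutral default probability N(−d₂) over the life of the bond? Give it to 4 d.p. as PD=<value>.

PD=0.5588

d₁ = [ln(V₀/D) + (r + σ²/2)T] / (σ√T)
   = [ln(70.8560/57.4348) + (0.0330 + 0.5·0.3858²)·9.2608] / (0.3858·√9.2608)
   = [0.209999 + 0.994803] / 1.174050 = 1.026193
d₂ = d₁ − σ√T = 1.026193 − 1.174050 = -0.147856
risk-neutral PD = N(−d₂) = N(0.147856) = 0.558772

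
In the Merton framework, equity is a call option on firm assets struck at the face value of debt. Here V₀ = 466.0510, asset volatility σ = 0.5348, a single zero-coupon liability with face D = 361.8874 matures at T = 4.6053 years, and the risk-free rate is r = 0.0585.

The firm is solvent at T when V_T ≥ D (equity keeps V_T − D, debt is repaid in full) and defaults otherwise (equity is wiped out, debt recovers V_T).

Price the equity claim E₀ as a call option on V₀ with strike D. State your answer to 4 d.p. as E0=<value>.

d₁ = [ln(V₀/D) + (r + σ²/2)T] / (σ√T)
   = [ln(466.0510/361.8874) + (0.0585 + 0.5·0.5348²)·4.6053] / (0.5348·√4.6053)
   = [0.252962 + 0.927993] / 1.147679 = 1.028995
d₂ = d₁ − σ√T = 1.028995 − 1.147679 = -0.118684
N(d₁) = 0.848259,  N(d₂) = 0.452763,  e^(−rT) = 0.763830
E₀ = V₀·N(d₁) − D·e^(−rT)·N(d₂)
   = 466.0510·0.848259 − 361.8874·0.763830·0.452763 = 270.179017

E0=270.1790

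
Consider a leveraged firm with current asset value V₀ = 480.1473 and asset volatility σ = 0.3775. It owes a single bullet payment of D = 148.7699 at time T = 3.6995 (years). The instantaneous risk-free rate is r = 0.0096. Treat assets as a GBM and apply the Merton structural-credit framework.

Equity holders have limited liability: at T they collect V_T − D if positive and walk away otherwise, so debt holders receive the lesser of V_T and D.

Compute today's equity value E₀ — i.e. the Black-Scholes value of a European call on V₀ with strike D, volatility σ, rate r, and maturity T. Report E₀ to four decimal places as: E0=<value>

E0=340.2022

d₁ = [ln(V₀/D) + (r + σ²/2)T] / (σ√T)
   = [ln(480.1473/148.7699) + (0.0096 + 0.5·0.3775²)·3.6995] / (0.3775·√3.6995)
   = [1.171692 + 0.299116] / 0.726087 = 2.025665
d₂ = d₁ − σ√T = 2.025665 − 0.726087 = 1.299578
N(d₁) = 0.978600,  N(d₂) = 0.903127,  e^(−rT) = 0.965108
E₀ = V₀·N(d₁) − D·e^(−rT)·N(d₂)
   = 480.1473·0.978600 − 148.7699·0.965108·0.903127 = 340.202225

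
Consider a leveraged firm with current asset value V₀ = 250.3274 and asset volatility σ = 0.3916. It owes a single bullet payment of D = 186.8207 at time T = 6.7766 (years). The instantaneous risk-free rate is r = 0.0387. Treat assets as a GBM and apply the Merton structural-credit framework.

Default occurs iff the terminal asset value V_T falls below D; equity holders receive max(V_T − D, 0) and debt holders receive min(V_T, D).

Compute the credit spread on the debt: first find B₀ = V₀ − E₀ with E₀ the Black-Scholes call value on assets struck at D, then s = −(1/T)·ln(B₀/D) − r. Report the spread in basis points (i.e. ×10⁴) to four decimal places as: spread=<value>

d₁ = [ln(V₀/D) + (r + σ²/2)T] / (σ√T)
   = [ln(250.3274/186.8207) + (0.0387 + 0.5·0.3916²)·6.7766] / (0.3916·√6.7766)
   = [0.292620 + 0.781852] / 1.019409 = 1.054015
d₂ = d₁ − σ√T = 1.054015 − 1.019409 = 0.034605
N(d₁) = 0.854062,  N(d₂) = 0.513803,  e^(−rT) = 0.769315
E₀ = V₀·N(d₁) − D·e^(−rT)·N(d₂)
   = 250.3274·0.854062 − 186.8207·0.769315·0.513803 = 139.949296
B₀ = V₀ − E₀ = 250.3274 − 139.949296 = 110.378104
spread = −(1/T)·ln(B₀/D) − r = −(1/6.7766)·ln(110.378104/186.8207) − 0.0387 = 0.03895510
in basis points: 0.03895510 × 10⁴ = 389.5510 bp

spread=389.5510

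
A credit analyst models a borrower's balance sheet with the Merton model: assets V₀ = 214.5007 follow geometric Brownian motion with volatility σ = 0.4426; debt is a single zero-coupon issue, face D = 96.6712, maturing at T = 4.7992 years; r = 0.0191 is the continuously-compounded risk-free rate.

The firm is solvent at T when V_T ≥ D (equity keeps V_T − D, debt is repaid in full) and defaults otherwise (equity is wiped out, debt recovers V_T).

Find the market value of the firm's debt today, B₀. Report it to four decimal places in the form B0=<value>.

d₁ = [ln(V₀/D) + (r + σ²/2)T] / (σ√T)
   = [ln(214.5007/96.6712) + (0.0191 + 0.5·0.4426²)·4.7992] / (0.4426·√4.7992)
   = [0.796997 + 0.561734] / 0.969607 = 1.401321
d₂ = d₁ − σ√T = 1.401321 − 0.969607 = 0.431714
N(d₁) = 0.919441,  N(d₂) = 0.667025,  e^(−rT) = 0.912411
E₀ = V₀·N(d₁) − D·e^(−rT)·N(d₂)
   = 214.5007·0.919441 − 96.6712·0.912411·0.667025 = 138.386518
B₀ = V₀ − E₀ = 214.5007 − 138.386518 = 76.114182

B0=76.1142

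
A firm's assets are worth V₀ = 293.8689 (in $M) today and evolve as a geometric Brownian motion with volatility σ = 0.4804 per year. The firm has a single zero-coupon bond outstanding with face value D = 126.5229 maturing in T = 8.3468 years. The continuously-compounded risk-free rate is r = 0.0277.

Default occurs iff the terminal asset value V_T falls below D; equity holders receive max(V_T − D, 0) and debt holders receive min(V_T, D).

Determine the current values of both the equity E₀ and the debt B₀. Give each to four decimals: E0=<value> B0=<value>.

E0=219.5817 B0=74.2872

d₁ = [ln(V₀/D) + (r + σ²/2)T] / (σ√T)
   = [ln(293.8689/126.5229) + (0.0277 + 0.5·0.4804²)·8.3468] / (0.4804·√8.3468)
   = [0.842710 + 1.194361] / 1.387915 = 1.467720
d₂ = d₁ − σ√T = 1.467720 − 1.387915 = 0.079805
N(d₁) = 0.928910,  N(d₂) = 0.531804,  e^(−rT) = 0.793576
E₀ = V₀·N(d₁) − D·e^(−rT)·N(d₂)
   = 293.8689·0.928910 − 126.5229·0.793576·0.531804 = 219.581706
B₀ = V₀ − E₀ = 293.8689 − 219.581706 = 74.287194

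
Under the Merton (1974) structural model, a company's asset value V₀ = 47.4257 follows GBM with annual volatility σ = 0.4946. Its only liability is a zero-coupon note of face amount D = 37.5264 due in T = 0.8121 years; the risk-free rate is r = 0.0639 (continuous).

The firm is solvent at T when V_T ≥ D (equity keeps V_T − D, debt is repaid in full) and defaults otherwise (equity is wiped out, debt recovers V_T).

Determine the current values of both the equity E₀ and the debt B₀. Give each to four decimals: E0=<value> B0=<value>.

d₁ = [ln(V₀/D) + (r + σ²/2)T] / (σ√T)
   = [ln(47.4257/37.5264) + (0.0639 + 0.5·0.4946²)·0.8121] / (0.4946·√0.8121)
   = [0.234120 + 0.151225] / 0.445717 = 0.864550
d₂ = d₁ − σ√T = 0.864550 − 0.445717 = 0.418834
N(d₁) = 0.806357,  N(d₂) = 0.662331,  e^(−rT) = 0.949430
E₀ = V₀·N(d₁) − D·e^(−rT)·N(d₂)
   = 47.4257·0.806357 − 37.5264·0.949430·0.662331 = 14.644056
B₀ = V₀ − E₀ = 47.4257 − 14.644056 = 32.781644

E0=14.6441 B0=32.7816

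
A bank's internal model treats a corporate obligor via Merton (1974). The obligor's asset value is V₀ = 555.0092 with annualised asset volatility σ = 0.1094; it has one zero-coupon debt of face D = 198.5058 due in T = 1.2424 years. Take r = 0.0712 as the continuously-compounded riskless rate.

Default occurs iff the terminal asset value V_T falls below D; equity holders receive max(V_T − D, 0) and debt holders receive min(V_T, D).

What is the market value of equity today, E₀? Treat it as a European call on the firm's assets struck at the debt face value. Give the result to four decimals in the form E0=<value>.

d₁ = [ln(V₀/D) + (r + σ²/2)T] / (σ√T)
   = [ln(555.0092/198.5058) + (0.0712 + 0.5·0.1094²)·1.2424] / (0.1094·√1.2424)
   = [1.028166 + 0.095894] / 0.121941 = 9.218101
d₂ = d₁ − σ√T = 9.218101 − 0.121941 = 9.096160
N(d₁) = 1.000000,  N(d₂) = 1.000000,  e^(−rT) = 0.915341
E₀ = V₀·N(d₁) − D·e^(−rT)·N(d₂)
   = 555.0092·1.000000 − 198.5058·0.915341·1.000000 = 373.308752

E0=373.3088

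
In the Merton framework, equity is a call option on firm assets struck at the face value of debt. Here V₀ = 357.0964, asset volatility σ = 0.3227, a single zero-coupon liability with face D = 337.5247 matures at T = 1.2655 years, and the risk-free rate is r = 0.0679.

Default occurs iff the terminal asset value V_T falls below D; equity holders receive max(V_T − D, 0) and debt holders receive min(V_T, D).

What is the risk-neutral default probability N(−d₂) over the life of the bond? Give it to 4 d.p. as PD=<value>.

d₁ = [ln(V₀/D) + (r + σ²/2)T] / (σ√T)
   = [ln(357.0964/337.5247) + (0.0679 + 0.5·0.3227²)·1.2655] / (0.3227·√1.2655)
   = [0.056367 + 0.151819] / 0.363020 = 0.573485
d₂ = d₁ − σ√T = 0.573485 − 0.363020 = 0.210465
risk-neutral PD = N(−d₂) = N(-0.210465) = 0.416652

PD=0.4167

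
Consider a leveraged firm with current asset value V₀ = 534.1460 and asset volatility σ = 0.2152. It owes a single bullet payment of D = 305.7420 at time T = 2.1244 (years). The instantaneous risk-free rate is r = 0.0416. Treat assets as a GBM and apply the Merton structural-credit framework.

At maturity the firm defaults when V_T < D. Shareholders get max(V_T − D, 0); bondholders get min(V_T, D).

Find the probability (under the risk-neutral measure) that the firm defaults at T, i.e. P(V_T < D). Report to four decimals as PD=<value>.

d₁ = [ln(V₀/D) + (r + σ²/2)T] / (σ√T)
   = [ln(534.1460/305.7420) + (0.0416 + 0.5·0.2152²)·2.1244] / (0.2152·√2.1244)
   = [0.557928 + 0.137567] / 0.313661 = 2.217344
d₂ = d₁ − σ√T = 2.217344 − 0.313661 = 1.903683
risk-neutral PD = N(−d₂) = N(-1.903683) = 0.028476

PD=0.0285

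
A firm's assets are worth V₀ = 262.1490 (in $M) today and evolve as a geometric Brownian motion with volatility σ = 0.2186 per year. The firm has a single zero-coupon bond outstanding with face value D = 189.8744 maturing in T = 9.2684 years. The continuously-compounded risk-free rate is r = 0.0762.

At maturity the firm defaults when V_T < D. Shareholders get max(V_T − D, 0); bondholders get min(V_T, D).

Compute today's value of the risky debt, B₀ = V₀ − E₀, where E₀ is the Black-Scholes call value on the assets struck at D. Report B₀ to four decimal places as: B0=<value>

d₁ = [ln(V₀/D) + (r + σ²/2)T] / (σ√T)
   = [ln(262.1490/189.8744) + (0.0762 + 0.5·0.2186²)·9.2684] / (0.2186·√9.2684)
   = [0.322550 + 0.927702] / 0.665507 = 1.878646
d₂ = d₁ − σ√T = 1.878646 − 0.665507 = 1.213139
N(d₁) = 0.969854,  N(d₂) = 0.887462,  e^(−rT) = 0.493490
E₀ = V₀·N(d₁) − D·e^(−rT)·N(d₂)
   = 262.1490·0.969854 − 189.8744·0.493490·0.887462 = 171.089943
B₀ = V₀ − E₀ = 262.1490 − 171.089943 = 91.059057

B0=91.0591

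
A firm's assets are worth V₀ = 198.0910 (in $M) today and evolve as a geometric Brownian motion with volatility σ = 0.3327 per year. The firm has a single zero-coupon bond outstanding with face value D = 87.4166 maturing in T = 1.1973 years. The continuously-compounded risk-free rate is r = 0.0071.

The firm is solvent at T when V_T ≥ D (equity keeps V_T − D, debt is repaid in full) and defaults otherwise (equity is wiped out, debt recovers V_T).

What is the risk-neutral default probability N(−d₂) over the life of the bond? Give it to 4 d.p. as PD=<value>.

PD=0.0184

d₁ = [ln(V₀/D) + (r + σ²/2)T] / (σ√T)
   = [ln(198.0910/87.4166) + (0.0071 + 0.5·0.3327²)·1.1973] / (0.3327·√1.1973)
   = [0.818041 + 0.074765] / 0.364044 = 2.452466
d₂ = d₁ − σ√T = 2.452466 − 0.364044 = 2.088421
risk-neutral PD = N(−d₂) = N(-2.088421) = 0.018380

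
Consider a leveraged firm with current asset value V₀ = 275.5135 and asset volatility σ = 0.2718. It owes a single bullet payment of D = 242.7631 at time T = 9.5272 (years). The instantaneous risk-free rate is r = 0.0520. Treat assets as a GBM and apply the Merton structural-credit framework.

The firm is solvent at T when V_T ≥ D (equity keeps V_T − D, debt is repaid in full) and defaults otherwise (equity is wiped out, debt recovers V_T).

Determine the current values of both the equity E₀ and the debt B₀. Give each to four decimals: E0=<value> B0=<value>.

E0=149.0330 B0=126.4805

d₁ = [ln(V₀/D) + (r + σ²/2)T] / (σ√T)
   = [ln(275.5135/242.7631) + (0.0520 + 0.5·0.2718²)·9.5272] / (0.2718·√9.5272)
   = [0.126551 + 0.847326] / 0.838942 = 1.160839
d₂ = d₁ − σ√T = 1.160839 − 0.838942 = 0.321897
N(d₁) = 0.877146,  N(d₂) = 0.626235,  e^(−rT) = 0.609318
E₀ = V₀·N(d₁) − D·e^(−rT)·N(d₂)
   = 275.5135·0.877146 − 242.7631·0.609318·0.626235 = 149.033032
B₀ = V₀ − E₀ = 275.5135 − 149.033032 = 126.480468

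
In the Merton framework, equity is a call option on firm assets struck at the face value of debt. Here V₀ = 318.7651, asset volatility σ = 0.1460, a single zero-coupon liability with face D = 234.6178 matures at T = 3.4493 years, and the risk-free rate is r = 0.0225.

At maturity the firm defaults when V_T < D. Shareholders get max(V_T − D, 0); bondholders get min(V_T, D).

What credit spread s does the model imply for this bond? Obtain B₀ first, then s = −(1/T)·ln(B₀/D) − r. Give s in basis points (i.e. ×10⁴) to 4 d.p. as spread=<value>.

d₁ = [ln(V₀/D) + (r + σ²/2)T] / (σ√T)
   = [ln(318.7651/234.6178) + (0.0225 + 0.5·0.1460²)·3.4493] / (0.1460·√3.4493)
   = [0.306497 + 0.114372] / 0.271155 = 1.552130
d₂ = d₁ − σ√T = 1.552130 − 0.271155 = 1.280975
N(d₁) = 0.939684,  N(d₂) = 0.899899,  e^(−rT) = 0.925326
E₀ = V₀·N(d₁) − D·e^(−rT)·N(d₂)
   = 318.7651·0.939684 − 234.6178·0.925326·0.899899 = 104.172457
B₀ = V₀ − E₀ = 318.7651 − 104.172457 = 214.592643
spread = −(1/T)·ln(B₀/D) − r = −(1/3.4493)·ln(214.592643/234.6178) − 0.0225 = 0.00336503
in basis points: 0.00336503 × 10⁴ = 33.6503 bp

spread=33.6503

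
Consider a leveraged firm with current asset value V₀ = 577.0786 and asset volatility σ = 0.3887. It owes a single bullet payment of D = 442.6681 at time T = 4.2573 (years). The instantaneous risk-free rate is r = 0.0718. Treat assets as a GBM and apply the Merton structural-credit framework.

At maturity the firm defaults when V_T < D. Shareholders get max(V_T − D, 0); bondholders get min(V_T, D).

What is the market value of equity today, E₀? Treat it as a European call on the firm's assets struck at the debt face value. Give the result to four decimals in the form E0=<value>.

d₁ = [ln(V₀/D) + (r + σ²/2)T] / (σ√T)
   = [ln(577.0786/442.6681) + (0.0718 + 0.5·0.3887²)·4.2573] / (0.3887·√4.2573)
   = [0.265158 + 0.627287] / 0.802013 = 1.112756
d₂ = d₁ − σ√T = 1.112756 − 0.802013 = 0.310742
N(d₁) = 0.867093,  N(d₂) = 0.622002,  e^(−rT) = 0.736627
E₀ = V₀·N(d₁) − D·e^(−rT)·N(d₂)
   = 577.0786·0.867093 − 442.6681·0.736627·0.622002 = 297.557995

E0=297.5580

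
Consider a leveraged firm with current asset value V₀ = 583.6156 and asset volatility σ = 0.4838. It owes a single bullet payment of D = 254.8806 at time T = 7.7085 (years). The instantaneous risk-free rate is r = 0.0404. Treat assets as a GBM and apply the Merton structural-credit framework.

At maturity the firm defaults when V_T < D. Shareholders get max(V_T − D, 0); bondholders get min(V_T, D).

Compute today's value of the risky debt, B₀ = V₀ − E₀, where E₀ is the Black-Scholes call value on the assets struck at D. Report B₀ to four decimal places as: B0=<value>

B0=143.9345

d₁ = [ln(V₀/D) + (r + σ²/2)T] / (σ√T)
   = [ln(583.6156/254.8806) + (0.0404 + 0.5·0.4838²)·7.7085] / (0.4838·√7.7085)
   = [0.828447 + 1.213559] / 1.343231 = 1.520219
d₂ = d₁ − σ√T = 1.520219 − 1.343231 = 0.176988
N(d₁) = 0.935772,  N(d₂) = 0.570241,  e^(−rT) = 0.732404
E₀ = V₀·N(d₁) − D·e^(−rT)·N(d₂)
   = 583.6156·0.935772 − 254.8806·0.732404·0.570241 = 439.681136
B₀ = V₀ − E₀ = 583.6156 − 439.681136 = 143.934464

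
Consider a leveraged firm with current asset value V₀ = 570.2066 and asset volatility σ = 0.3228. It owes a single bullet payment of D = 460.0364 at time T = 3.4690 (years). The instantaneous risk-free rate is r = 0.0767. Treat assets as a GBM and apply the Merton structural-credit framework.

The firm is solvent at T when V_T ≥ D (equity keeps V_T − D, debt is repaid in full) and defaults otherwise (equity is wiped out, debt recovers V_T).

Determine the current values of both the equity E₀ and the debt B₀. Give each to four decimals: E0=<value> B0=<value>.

d₁ = [ln(V₀/D) + (r + σ²/2)T] / (σ√T)
   = [ln(570.2066/460.0364) + (0.0767 + 0.5·0.3228²)·3.4690] / (0.3228·√3.4690)
   = [0.214693 + 0.446807] / 0.601223 = 1.100257
d₂ = d₁ − σ√T = 1.100257 − 0.601223 = 0.499034
N(d₁) = 0.864390,  N(d₂) = 0.691122,  e^(−rT) = 0.766384
E₀ = V₀·N(d₁) − D·e^(−rT)·N(d₂)
   = 570.2066·0.864390 − 460.0364·0.766384·0.691122 = 249.215735
B₀ = V₀ − E₀ = 570.2066 − 249.215735 = 320.990865

E0=249.2157 B0=320.9909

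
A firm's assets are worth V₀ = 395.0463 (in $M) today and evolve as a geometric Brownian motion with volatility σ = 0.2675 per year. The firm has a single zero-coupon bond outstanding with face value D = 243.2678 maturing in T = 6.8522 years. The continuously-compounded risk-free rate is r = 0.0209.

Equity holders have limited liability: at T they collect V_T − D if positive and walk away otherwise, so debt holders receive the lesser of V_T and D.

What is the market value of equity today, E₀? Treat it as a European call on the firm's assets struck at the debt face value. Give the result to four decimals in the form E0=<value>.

d₁ = [ln(V₀/D) + (r + σ²/2)T] / (σ√T)
   = [ln(395.0463/243.2678) + (0.0209 + 0.5·0.2675²)·6.8522] / (0.2675·√6.8522)
   = [0.484840 + 0.388370] / 0.700227 = 1.247039
d₂ = d₁ − σ√T = 1.247039 − 0.700227 = 0.546812
N(d₁) = 0.893808,  N(d₂) = 0.707746,  e^(−rT) = 0.866571
E₀ = V₀·N(d₁) − D·e^(−rT)·N(d₂)
   = 395.0463·0.893808 − 243.2678·0.866571·0.707746 = 203.896547

E0=203.8965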